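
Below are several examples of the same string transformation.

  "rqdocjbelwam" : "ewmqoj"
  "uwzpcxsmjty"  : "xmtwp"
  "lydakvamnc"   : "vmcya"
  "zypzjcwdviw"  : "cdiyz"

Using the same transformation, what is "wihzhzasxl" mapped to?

zsliz

The pattern: keep every other character starting from the second (positions 2nd, 4th, 6th, ...), then move the last 3 characters to the front (rotate right by 3).
For "wihzhzasxl", step one produces "izzsl"; step two turns that into "zsliz".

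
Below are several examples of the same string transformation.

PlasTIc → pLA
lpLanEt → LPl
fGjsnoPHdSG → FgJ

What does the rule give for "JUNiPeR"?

jun

The pattern: flip the case of every letter, then keep only the first 3 characters.
So "JUNiPeR" becomes "jun".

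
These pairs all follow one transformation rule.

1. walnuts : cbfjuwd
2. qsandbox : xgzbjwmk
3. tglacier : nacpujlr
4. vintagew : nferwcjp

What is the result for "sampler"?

nabjvyu

In each case the input is transformed by: move the last 2 characters to the front (rotate right by 2), then shift every letter 9 places forward in the alphabet (wrapping around).
Applying both steps to "sampler": "ersampl", then "nabjvyu".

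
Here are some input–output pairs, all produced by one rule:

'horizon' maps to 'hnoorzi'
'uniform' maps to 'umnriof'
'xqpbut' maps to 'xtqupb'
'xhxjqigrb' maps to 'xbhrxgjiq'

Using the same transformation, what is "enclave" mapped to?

eenvcal

Looking at the pairs, the operation is to take characters alternately from the front and the back (1st, last, 2nd, 2nd-last, ...).
On "enclave" that produces "eenvcal".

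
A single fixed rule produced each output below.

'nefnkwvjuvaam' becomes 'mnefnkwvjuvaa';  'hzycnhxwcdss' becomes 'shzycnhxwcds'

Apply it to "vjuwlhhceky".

Each output is the input with this applied: move the last character to the front.
"vjuwlhhceky" → "yvjuwlhhcek".

yvjuwlhhcek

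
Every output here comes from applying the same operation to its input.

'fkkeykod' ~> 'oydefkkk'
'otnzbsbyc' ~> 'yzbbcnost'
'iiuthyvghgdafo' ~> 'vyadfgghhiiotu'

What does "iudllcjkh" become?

lucdhijkl

Looking at the pairs, the operation is to sort the characters into alphabetical order, then move the last 2 characters to the front (rotate right by 2).
On "iudllcjkh": the first step gives "cdhijkllu", and the second then gives "lucdhijkl".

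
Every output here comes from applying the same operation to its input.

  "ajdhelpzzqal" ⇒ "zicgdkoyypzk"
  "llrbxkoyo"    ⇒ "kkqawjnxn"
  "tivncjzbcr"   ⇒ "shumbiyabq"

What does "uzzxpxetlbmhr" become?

tyywowdskalgq

Each output is the input with this applied: shift every letter 1 place backward in the alphabet (wrapping around).
For "uzzxpxetlbmhr" the result is "tyywowdskalgq".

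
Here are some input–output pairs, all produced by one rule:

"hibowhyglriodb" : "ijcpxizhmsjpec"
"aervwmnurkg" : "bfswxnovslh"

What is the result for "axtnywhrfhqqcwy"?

Each output is the input with this applied: shift every letter 1 place forward in the alphabet (wrapping around).
Doing the same to "axtnywhrfhqqcwy": "byuozxisgirrdxz".

byuozxisgirrdxz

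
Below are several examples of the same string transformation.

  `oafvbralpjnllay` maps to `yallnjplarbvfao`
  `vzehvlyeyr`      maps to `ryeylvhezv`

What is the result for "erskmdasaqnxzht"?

thzxnqasadmksre

Rule — reverse the string.
Doing the same to "erskmdasaqnxzht": "thzxnqasadmksre".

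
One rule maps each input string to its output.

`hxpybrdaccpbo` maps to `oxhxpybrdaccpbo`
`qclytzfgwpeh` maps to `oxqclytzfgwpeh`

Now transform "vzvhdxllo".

The rule is to prepend "ox".
For "vzvhdxllo" the result is "oxvzvhdxllo".

oxvzvhdxllo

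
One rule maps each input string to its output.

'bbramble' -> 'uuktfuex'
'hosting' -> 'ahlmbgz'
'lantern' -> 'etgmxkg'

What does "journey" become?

In each case the input is transformed by: shift every letter 7 places backward in the alphabet (wrapping around).
Doing the same to "journey": "chnkgxr".

chnkgxr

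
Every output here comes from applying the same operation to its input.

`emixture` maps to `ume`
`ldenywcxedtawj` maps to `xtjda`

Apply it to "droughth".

The pattern: sort the characters into reverse alphabetical order, then keep one character in every 3, starting at position 2 (positions 2nd, 5th, 8th, ...).
Working it through for "droughth": intermediate "utrohhgd", final "thd".

thd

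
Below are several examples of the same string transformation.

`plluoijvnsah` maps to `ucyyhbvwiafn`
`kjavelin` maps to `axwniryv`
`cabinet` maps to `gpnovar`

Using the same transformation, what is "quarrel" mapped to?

ydhneer

What's happening: shift every letter 13 places forward in the alphabet (wrapping around) — i.e. ROT13, then move the last character to the front.
Working it through for "quarrel": intermediate "dhneery", final "ydhneer".
(Check on "kjavelin": → "xwniryva" → "axwniryv" ✓)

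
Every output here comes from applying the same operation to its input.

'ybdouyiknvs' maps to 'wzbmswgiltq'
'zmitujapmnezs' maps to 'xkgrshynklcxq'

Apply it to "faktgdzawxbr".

Looking at the pairs, the operation is to shift every letter 2 places backward in the alphabet (wrapping around).
Applying that to "faktgdzawxbr" gives "dyirebxyuvzp".

dyirebxyuvzp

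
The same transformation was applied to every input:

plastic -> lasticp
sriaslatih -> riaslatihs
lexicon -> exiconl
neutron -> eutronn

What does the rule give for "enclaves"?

Looking at the pairs, the operation is to move the first character to the end.
For "enclaves" the result is "nclavese".

nclavese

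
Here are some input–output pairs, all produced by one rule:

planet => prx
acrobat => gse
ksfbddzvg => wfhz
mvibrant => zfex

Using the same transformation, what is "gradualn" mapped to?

vher

The pattern: shift every letter 4 places forward in the alphabet (wrapping around), then keep every other character starting from the second (positions 2nd, 4th, 6th, ...).
Starting from "gradualn": after the first operation, "kvehyepr"; after the second, "vher".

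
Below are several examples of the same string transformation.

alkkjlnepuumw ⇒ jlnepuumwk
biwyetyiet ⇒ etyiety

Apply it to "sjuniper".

ipern

Rule — delete the first 3 characters, then move the first character to the end.
Working it through for "sjuniper": intermediate "niper", final "ipern".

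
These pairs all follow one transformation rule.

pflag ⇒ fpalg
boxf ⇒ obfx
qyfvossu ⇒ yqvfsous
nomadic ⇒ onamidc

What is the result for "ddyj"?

ddjy

What's happening: swap each adjacent pair of characters (1↔2, 3↔4, ...).
For "ddyj" the result is "ddjy".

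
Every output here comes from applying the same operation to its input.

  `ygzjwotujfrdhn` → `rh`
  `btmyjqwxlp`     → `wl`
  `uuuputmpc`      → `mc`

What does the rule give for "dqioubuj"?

uu

Each output is the input with this applied: keep every other character starting from the first (positions 1st, 3rd, 5th, ...), then keep only the last 2 characters.
Applying both steps to "dqioubuj": "diuu", then "uu".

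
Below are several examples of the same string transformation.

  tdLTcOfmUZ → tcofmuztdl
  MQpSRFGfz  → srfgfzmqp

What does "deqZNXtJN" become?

Each output is the input with this applied: move the first 3 characters to the end (rotate left by 3), then convert every letter to lowercase.
On "deqZNXtJN" that produces "znxtjndeq".

znxtjndeq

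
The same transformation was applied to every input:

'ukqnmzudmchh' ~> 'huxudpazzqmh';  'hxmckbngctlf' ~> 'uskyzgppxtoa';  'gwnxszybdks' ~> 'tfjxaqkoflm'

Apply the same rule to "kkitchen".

xaxrvugp

The rule is to take characters alternately from the front and the back (1st, last, 2nd, 2nd-last, ...), then shift every letter 13 places forward in the alphabet (wrapping around) — i.e. ROT13.
Starting from "kkitchen": after the first operation, "knkeihtc"; after the second, "xaxrvugp".
(Check on "hxmckbngctlf": → "hfxlmtcckgbn" → "uskyzgppxtoa" ✓)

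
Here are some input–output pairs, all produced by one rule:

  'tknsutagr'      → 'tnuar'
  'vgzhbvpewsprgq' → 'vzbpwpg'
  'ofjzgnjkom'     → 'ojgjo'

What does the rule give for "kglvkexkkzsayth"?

The pattern: keep every other character starting from the first (positions 1st, 3rd, 5th, ...).
Doing the same to "kglvkexkkzsayth": "klkxksyh".

klkxksyh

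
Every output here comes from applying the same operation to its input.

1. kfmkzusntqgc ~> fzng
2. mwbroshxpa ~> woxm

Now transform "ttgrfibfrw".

tfft

The pattern: move the first character to the end, then keep one character in every 3, starting at position 1 (positions 1st, 4th, 7th, ...).
Working it through for "ttgrfibfrw": intermediate "tgrfibfrwt", final "tfft".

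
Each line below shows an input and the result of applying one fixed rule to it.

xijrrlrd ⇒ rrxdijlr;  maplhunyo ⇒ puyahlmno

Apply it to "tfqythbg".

The rule is to sort the characters into alphabetical order, then move the last 3 characters to the front (rotate right by 3).
For "tfqythbg", step one produces "bfghqtty"; step two turns that into "ttybfghq".

ttybfghq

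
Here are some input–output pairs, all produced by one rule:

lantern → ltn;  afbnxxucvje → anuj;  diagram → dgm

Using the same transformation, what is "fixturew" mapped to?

fte

The pattern: keep one character in every 3, starting at position 1 (positions 1st, 4th, 7th, ...).
Doing the same to "fixturew": "fte".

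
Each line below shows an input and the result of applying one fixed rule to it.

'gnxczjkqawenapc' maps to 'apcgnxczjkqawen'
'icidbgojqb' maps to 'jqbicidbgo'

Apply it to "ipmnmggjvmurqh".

rqhipmnmggjvmu

The rule is to move the last 3 characters to the front (rotate right by 3).
Applying that to "ipmnmggjvmurqh" gives "rqhipmnmggjvmu".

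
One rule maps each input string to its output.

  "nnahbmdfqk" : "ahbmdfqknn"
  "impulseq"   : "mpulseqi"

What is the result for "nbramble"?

bramblen

Looking at the pairs, the operation is to move the last 3 characters to the front (rotate right by 3), then swap the front and back halves of the string.
"nbramble" → "blenbram" → "bramblen".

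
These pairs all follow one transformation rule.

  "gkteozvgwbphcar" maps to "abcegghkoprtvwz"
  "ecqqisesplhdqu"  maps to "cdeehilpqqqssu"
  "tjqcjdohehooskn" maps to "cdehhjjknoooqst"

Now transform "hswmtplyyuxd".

dhlmpstuwxyy

The rule is to sort the characters into alphabetical order.
For "hswmtplyyuxd" the result is "dhlmpstuwxyy".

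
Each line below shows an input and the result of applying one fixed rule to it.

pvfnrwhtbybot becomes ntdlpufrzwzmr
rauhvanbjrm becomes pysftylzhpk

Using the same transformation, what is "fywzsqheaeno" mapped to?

dwuxqofcyclm

The rule is to shift every letter 2 places backward in the alphabet (wrapping around).
Applying that to "fywzsqheaeno" gives "dwuxqofcyclm".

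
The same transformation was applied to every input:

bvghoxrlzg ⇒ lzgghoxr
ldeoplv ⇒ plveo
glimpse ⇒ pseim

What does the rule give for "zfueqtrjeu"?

In each case the input is transformed by: delete the first 2 characters, then move the last 3 characters to the front (rotate right by 3).
Starting from "zfueqtrjeu": after the first operation, "ueqtrjeu"; after the second, "jeuueqtr".

jeuueqtr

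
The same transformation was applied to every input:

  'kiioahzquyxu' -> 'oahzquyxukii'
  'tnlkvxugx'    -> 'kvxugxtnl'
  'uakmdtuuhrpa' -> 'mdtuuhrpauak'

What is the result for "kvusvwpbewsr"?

svwpbewsrkvu

The rule is to move the first 3 characters to the end (rotate left by 3).
Applying that to "kvusvwpbewsr" gives "svwpbewsrkvu".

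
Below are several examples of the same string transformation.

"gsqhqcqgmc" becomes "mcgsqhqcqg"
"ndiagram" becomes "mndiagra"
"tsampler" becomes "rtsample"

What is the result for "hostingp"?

phosting

Looking at the pairs, the operation is to move the first 3 characters to the end (rotate left by 3), then swap the front and back halves of the string.
Starting from "hostingp": after the first operation, "tingphos"; after the second, "phosting".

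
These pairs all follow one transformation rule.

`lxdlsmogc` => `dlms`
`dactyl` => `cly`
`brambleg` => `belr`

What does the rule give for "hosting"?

The pattern: sort the characters into alphabetical order, then keep every other character starting from the second (positions 2nd, 4th, 6th, ...).
Working it through for "hosting": intermediate "ghinost", final "hns".

hns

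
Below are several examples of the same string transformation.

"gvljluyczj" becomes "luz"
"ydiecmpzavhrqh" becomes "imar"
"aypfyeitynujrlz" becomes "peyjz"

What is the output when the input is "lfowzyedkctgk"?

oykg

Looking at the pairs, the operation is to keep one character in every 3, starting at position 3 (positions 3rd, 6th, 9th, ...).
"lfowzyedkctgk" → "oykg".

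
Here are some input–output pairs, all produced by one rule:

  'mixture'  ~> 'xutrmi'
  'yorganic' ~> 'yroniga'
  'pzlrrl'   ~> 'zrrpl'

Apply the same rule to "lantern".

trnlea

The rule is to delete the last character, then sort the characters into reverse alphabetical order.
Doing the same to "lantern": "trnlea".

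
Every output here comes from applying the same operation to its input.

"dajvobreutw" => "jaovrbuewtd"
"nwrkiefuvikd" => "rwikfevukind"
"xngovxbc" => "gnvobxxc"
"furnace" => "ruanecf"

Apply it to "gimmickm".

What's happening: move the first character to the end, then swap each adjacent pair of characters (1↔2, 3↔4, ...).
Applying both steps to "gimmickm": "immickmg", then "miimkcgm".
(Check on "xngovxbc": → "ngovxbcx" → "gnvobxxc" ✓)

miimkcgm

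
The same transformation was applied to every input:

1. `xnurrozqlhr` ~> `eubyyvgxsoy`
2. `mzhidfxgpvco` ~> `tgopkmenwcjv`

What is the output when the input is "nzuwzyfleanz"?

ugbdgfmslhug

The rule is to shift every letter 7 places forward in the alphabet (wrapping around).
Doing the same to "nzuwzyfleanz": "ugbdgfmslhug".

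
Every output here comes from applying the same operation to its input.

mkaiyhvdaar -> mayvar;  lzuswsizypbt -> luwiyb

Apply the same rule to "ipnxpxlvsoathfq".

inplsahq

Looking at the pairs, the operation is to keep every other character starting from the first (positions 1st, 3rd, 5th, ...).
Applying that to "ipnxpxlvsoathfq" gives "inplsahq".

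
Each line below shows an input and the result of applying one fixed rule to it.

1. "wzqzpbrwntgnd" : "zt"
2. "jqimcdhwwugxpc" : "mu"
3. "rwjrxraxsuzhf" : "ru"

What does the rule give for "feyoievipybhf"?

oy

The rule is to keep one character in every 3, starting at position 1 (positions 1st, 4th, 7th, ...), then keep every other character starting from the second (positions 2nd, 4th, 6th, ...).
On "feyoievipybhf": the first step gives "fovyf", and the second then gives "oy".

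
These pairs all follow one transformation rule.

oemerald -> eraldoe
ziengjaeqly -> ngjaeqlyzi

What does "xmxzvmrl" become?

The rule is to move the first 3 characters to the end (rotate left by 3), then delete the last character.
Working it through for "xmxzvmrl": intermediate "zvmrlxmx", final "zvmrlxm".

zvmrlxm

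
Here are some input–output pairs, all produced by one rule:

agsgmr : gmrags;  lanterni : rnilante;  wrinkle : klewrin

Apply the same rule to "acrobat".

Each output is the input with this applied: move the last 3 characters to the front (rotate right by 3).
On "acrobat" that produces "batacro".

batacro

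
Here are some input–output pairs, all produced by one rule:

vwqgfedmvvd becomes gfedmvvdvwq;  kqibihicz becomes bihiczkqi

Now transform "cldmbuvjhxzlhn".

The rule is to move the first 3 characters to the end (rotate left by 3).
Doing the same to "cldmbuvjhxzlhn": "mbuvjhxzlhncld".

mbuvjhxzlhncld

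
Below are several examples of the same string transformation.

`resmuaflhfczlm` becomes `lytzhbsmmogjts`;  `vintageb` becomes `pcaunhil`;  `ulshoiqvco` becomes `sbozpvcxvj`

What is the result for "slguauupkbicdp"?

What's happening: shift every letter 7 places forward in the alphabet (wrapping around), then swap each adjacent pair of characters (1↔2, 3↔4, ...).
Starting from "slguauupkbicdp": after the first operation, "zsnbhbbwripjkw"; after the second, "szbnbhwbirjpwk".
(Check on "resmuaflhfczlm": → "ylztbhmsomjgst" → "lytzhbsmmogjts" ✓)

szbnbhwbirjpwk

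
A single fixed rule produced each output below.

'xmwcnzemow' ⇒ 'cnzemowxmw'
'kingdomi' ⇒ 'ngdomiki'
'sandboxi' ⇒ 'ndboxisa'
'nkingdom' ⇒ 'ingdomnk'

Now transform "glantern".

Each output is the input with this applied: swap the front and back halves of the string, then move the last 2 characters to the front (rotate right by 2).
"glantern" → "ternglan" → "anterngl".

anterngl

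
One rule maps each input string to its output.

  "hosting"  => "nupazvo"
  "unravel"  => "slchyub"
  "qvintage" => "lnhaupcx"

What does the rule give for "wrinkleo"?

vlsrupyd

What's happening: reverse the string, then shift every letter 7 places forward in the alphabet (wrapping around).
"wrinkleo" → "vlsrupyd".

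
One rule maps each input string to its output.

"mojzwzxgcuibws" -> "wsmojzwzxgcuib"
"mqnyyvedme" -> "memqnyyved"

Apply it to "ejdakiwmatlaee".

eeejdakiwmatla

In each case the input is transformed by: move the last 2 characters to the front (rotate right by 2).
Doing the same to "ejdakiwmatlaee": "eeejdakiwmatla".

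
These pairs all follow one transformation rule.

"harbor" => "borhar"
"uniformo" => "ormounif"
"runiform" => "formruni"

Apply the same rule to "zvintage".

tagezvin

Each output is the input with this applied: swap the front and back halves of the string.
"zvintage" → "tagezvin".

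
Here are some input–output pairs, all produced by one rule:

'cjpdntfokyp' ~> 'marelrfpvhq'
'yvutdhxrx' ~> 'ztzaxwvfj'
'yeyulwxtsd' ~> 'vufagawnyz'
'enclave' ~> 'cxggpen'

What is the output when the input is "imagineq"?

pgskocik

What's happening: shift every letter 2 places forward in the alphabet (wrapping around), then move the last 3 characters to the front (rotate right by 3).
"imagineq" → "pgskocik".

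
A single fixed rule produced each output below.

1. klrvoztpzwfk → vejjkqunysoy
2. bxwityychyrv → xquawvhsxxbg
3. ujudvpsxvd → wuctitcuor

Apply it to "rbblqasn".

zrmqaakp

What's happening: shift every letter 1 place backward in the alphabet (wrapping around), then move the last 3 characters to the front (rotate right by 3).
Doing the same to "rbblqasn": "zrmqaakp".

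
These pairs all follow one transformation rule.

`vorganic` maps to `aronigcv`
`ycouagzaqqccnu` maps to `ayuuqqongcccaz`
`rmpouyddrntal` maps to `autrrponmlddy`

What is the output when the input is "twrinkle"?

Rule — sort the characters into reverse alphabetical order, then swap the first and last characters.
"twrinkle" → "wtrnlkie" → "etrnlkiw".

etrnlkiw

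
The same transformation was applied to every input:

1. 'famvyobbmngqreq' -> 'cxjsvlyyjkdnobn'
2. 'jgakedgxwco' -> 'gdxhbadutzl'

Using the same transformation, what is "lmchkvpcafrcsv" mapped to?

ijzehsmzxcozps

The rule is to shift every letter 3 places backward in the alphabet (wrapping around).
Doing the same to "lmchkvpcafrcsv": "ijzehsmzxcozps".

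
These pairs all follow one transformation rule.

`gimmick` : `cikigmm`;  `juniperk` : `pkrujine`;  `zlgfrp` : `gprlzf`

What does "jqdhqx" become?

The rule is to swap each adjacent pair of characters (1↔2, 3↔4, ...), then move the last 3 characters to the front (rotate right by 3).
Applying both steps to "jqdhqx": "qjhdxq", then "dxqqjh".

dxqqjh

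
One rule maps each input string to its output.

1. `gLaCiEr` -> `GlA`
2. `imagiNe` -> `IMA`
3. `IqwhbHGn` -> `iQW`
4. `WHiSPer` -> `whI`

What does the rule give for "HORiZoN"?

The transformation: flip the case of every letter, then keep only the first 3 characters.
Applying both steps to "HORiZoN": "horIzOn", then "hor".

hor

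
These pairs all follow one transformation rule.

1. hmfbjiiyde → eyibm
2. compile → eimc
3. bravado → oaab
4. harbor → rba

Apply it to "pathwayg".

The rule is to reverse the string, then keep every other character starting from the first (positions 1st, 3rd, 5th, ...).
Applying both steps to "pathwayg": "gyawhtap", then "gaha".

gaha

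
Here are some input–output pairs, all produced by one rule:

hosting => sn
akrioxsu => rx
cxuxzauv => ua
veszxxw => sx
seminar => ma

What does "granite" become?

at

Each output is the input with this applied: keep one character in every 3, starting at position 3 (positions 3rd, 6th, 9th, ...).
On "granite" that produces "at".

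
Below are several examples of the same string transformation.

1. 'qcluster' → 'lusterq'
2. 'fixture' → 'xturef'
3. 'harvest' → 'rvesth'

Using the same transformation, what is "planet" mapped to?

What's happening: move the first character to the end, then delete the first character.
Working it through for "planet": intermediate "lanetp", final "anetp".

anetp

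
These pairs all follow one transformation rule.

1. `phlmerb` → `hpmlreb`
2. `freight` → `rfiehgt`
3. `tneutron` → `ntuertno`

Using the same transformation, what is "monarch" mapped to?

omancrh

The rule is to swap each adjacent pair of characters (1↔2, 3↔4, ...).
"monarch" → "omancrh".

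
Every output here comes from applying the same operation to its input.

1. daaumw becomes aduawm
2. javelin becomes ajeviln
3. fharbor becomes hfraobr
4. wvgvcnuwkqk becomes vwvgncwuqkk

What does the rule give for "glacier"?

lgcaeir

Looking at the pairs, the operation is to swap each adjacent pair of characters (1↔2, 3↔4, ...).
Applying that to "glacier" gives "lgcaeir".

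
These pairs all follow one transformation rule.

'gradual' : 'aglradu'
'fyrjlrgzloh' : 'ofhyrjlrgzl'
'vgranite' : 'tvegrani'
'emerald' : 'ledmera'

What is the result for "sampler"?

The pattern: swap the first and last characters, then move the last 2 characters to the front (rotate right by 2).
On "sampler": the first step gives "ramples", and the second then gives "esrampl".

esrampl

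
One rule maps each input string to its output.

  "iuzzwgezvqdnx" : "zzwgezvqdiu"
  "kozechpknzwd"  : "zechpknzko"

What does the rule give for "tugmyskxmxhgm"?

gmyskxmxhtu

Rule — delete the last 2 characters, then move the first 2 characters to the end (rotate left by 2).
Applying both steps to "tugmyskxmxhgm": "tugmyskxmxh", then "gmyskxmxhtu".
(Check on "iuzzwgezvqdnx": → "iuzzwgezvqd" → "zzwgezvqdiu" ✓)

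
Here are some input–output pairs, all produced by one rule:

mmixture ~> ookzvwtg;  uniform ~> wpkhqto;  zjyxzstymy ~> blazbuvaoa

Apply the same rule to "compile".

eqorkng

The pattern: shift every letter 2 places forward in the alphabet (wrapping around).
"compile" → "eqorkng".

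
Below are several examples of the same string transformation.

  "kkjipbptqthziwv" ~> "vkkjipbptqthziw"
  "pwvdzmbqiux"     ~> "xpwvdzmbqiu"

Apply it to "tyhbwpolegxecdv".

Rule — move the last character to the front.
"tyhbwpolegxecdv" → "vtyhbwpolegxecd".

vtyhbwpolegxecd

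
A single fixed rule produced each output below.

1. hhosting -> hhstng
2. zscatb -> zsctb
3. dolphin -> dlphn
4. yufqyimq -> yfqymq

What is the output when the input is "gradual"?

grdl

The rule is to remove every vowel.
So "gradual" becomes "grdl".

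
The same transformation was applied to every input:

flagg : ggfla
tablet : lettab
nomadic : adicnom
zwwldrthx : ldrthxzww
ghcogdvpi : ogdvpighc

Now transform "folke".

Each output is the input with this applied: move the first 3 characters to the end (rotate left by 3).
Applying that to "folke" gives "kefol".

kefol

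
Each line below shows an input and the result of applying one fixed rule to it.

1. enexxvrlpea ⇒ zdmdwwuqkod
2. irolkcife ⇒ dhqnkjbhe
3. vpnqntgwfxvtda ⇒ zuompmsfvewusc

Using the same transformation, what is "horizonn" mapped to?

In each case the input is transformed by: move the last character to the front, then shift every letter 1 place backward in the alphabet (wrapping around).
On "horizonn": the first step gives "nhorizon", and the second then gives "mgnqhynm".
(Check on "enexxvrlpea": → "aenexxvrlpe" → "zdmdwwuqkod" ✓)

mgnqhynm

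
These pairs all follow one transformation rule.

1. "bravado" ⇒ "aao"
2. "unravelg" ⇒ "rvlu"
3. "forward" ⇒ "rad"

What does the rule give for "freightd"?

What's happening: move the first character to the end, then keep every other character starting from the second (positions 2nd, 4th, 6th, ...).
On "freightd": the first step gives "reightdf", and the second then gives "egtf".

egtf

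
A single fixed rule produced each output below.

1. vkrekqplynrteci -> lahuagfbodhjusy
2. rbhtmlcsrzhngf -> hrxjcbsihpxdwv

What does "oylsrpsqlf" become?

The transformation: shift every letter 10 places backward in the alphabet (wrapping around).
Doing the same to "oylsrpsqlf": "eobihfigbv".

eobihfigbv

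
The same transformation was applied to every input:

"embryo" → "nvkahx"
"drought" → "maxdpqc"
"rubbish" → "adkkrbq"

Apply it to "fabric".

ojkarl

Looking at the pairs, the operation is to shift every letter 9 places forward in the alphabet (wrapping around).
"fabric" → "ojkarl".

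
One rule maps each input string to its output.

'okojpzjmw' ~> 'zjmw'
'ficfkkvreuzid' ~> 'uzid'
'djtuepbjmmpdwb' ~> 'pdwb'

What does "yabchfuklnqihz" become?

qihz

Looking at the pairs, the operation is to keep only the last 4 characters.
Applying that to "yabchfuklnqihz" gives "qihz".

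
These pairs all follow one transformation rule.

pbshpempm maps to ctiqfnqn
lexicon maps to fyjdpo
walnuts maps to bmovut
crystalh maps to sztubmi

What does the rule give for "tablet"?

bcmfu

The pattern: delete the first character, then shift every letter 1 place forward in the alphabet (wrapping around).
Starting from "tablet": after the first operation, "ablet"; after the second, "bcmfu".
(Check on "crystalh": → "rystalh" → "sztubmi" ✓)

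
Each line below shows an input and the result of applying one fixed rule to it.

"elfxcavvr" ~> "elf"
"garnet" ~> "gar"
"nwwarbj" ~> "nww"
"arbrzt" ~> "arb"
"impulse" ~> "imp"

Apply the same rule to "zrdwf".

Rule — keep only the first 3 characters.
Applying that to "zrdwf" gives "zrd".

zrd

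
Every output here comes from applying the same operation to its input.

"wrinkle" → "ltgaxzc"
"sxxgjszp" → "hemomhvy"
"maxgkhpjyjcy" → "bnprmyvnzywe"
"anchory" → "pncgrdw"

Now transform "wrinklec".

lrgtxacz

Looking at the pairs, the operation is to shift every letter 11 places backward in the alphabet (wrapping around), then take characters alternately from the front and the back (1st, last, 2nd, 2nd-last, ...).
Starting from "wrinklec": after the first operation, "lgxczatr"; after the second, "lrgtxacz".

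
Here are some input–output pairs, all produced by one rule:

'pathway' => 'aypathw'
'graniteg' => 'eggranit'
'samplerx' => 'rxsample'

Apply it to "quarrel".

elquarr

In each case the input is transformed by: move the last 2 characters to the front (rotate right by 2).
"quarrel" → "elquarr".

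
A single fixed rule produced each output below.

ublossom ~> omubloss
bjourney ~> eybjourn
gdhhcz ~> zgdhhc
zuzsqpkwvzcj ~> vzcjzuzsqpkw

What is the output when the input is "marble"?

emarbl

The transformation: swap the front and back halves of the string, then move the first 2 characters to the end (rotate left by 2).
Working it through for "marble": intermediate "blemar", final "emarbl".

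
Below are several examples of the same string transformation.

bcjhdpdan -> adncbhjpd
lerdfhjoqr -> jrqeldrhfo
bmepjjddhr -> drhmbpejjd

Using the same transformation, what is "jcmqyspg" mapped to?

Each output is the input with this applied: swap each adjacent pair of characters (1↔2, 3↔4, ...), then move the last 3 characters to the front (rotate right by 3).
On "jcmqyspg": the first step gives "cjqmsygp", and the second then gives "ygpcjqms".

ygpcjqms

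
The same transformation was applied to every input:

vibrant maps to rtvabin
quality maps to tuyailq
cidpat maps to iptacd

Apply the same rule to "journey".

Looking at the pairs, the operation is to sort the characters into alphabetical order, then move the last 3 characters to the front (rotate right by 3).
Starting from "journey": after the first operation, "ejnoruy"; after the second, "ruyejno".
(Check on "cidpat": → "acdipt" → "iptacd" ✓)

ruyejno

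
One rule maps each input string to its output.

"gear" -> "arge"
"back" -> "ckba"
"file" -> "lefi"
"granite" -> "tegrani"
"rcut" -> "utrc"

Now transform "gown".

The transformation: move the last 2 characters to the front (rotate right by 2).
Applying that to "gown" gives "wngo".

wngo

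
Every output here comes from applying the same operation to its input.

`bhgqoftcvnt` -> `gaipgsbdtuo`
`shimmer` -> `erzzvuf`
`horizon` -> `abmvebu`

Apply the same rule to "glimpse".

Looking at the pairs, the operation is to reverse the string, then shift every letter 13 places forward in the alphabet (wrapping around) — i.e. ROT13.
Starting from "glimpse": after the first operation, "espmilg"; after the second, "rfczvyt".

rfczvyt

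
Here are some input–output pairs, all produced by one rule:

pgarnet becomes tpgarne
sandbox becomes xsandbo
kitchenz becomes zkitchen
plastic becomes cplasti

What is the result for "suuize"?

The rule is to move the last character to the front.
So "suuize" becomes "esuuiz".

esuuiz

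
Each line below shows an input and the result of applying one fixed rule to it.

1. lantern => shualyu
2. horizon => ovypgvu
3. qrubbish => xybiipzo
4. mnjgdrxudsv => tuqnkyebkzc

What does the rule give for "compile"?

jvtwpsl

Each output is the input with this applied: shift every letter 7 places forward in the alphabet (wrapping around).
"compile" → "jvtwpsl".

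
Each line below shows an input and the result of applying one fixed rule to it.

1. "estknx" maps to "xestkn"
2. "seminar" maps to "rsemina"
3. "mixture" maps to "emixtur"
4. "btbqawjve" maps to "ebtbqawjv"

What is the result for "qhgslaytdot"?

tqhgslaytdo

The rule is to move the last character to the front.
Applying that to "qhgslaytdot" gives "tqhgslaytdo".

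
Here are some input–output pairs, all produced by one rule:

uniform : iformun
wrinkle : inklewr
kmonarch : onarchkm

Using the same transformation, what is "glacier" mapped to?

aciergl

In each case the input is transformed by: move the first 2 characters to the end (rotate left by 2).
Applying that to "glacier" gives "aciergl".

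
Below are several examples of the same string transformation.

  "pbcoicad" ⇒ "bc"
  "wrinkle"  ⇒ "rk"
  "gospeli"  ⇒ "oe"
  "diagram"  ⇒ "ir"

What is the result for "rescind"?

Each output is the input with this applied: take characters alternately from the front and the back (1st, last, 2nd, 2nd-last, ...), then keep one character in every 3, starting at position 3 (positions 3rd, 6th, 9th, ...).
Applying both steps to "rescind": "rdensic", then "ei".

ei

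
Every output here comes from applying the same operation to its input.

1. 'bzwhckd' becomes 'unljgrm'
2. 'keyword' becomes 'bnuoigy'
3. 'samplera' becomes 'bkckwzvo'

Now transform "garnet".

odqkbx

The transformation: move the last 2 characters to the front (rotate right by 2), then shift every letter 10 places forward in the alphabet (wrapping around).
Starting from "garnet": after the first operation, "etgarn"; after the second, "odqkbx".
(Check on "keyword": → "rdkeywo" → "bnuoigy" ✓)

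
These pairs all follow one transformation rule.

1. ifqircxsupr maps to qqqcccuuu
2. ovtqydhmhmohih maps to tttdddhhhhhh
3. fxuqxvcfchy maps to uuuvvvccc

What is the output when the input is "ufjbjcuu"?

The pattern: keep one character in every 3, starting at position 3 (positions 3rd, 6th, 9th, ...), then repeat every character 3 times.
Doing the same to "ufjbjcuu": "jjjccc".
(Check on "ifqircxsupr": → "qcu" → "qqqcccuuu" ✓)

jjjccc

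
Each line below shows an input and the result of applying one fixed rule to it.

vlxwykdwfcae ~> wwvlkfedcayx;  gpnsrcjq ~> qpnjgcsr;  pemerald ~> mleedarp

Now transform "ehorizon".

oonihezr

What's happening: sort the characters into reverse alphabetical order, then move the first 2 characters to the end (rotate left by 2).
For "ehorizon", step one produces "zroonihe"; step two turns that into "oonihezr".
(Check on "vlxwykdwfcae": → "yxwwvlkfedca" → "wwvlkfedcayx" ✓)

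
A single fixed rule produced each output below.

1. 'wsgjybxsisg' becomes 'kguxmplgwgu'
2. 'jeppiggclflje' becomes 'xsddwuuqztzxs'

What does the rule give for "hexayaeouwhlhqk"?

vslomoscikvzvey

Looking at the pairs, the operation is to shift every letter 12 places backward in the alphabet (wrapping around).
For "hexayaeouwhlhqk" the result is "vslomoscikvzvey".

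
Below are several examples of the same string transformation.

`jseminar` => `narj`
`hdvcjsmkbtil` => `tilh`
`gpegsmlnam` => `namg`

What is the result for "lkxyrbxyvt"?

What's happening: move the last 3 characters to the front (rotate right by 3), then keep only the first 4 characters.
For "lkxyrbxyvt", step one produces "yvtlkxyrbx"; step two turns that into "yvtl".

yvtl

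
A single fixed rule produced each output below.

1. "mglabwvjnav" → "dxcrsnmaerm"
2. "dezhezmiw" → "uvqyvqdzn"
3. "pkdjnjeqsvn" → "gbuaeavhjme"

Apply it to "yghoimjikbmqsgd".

What's happening: shift every letter 9 places backward in the alphabet (wrapping around).
For "yghoimjikbmqsgd" the result is "pxyfzdazbsdhjxu".

pxyfzdazbsdhjxu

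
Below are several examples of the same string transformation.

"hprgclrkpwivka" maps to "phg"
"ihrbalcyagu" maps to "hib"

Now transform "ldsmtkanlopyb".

dlm

Each output is the input with this applied: swap each adjacent pair of characters (1↔2, 3↔4, ...), then keep only the first 3 characters.
Working it through for "ldsmtkanlopyb": intermediate "dlmsktnaolypb", final "dlm".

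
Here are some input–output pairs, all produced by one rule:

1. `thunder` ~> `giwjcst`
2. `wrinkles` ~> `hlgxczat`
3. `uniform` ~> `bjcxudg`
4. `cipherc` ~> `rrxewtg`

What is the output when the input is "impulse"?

Looking at the pairs, the operation is to move the last character to the front, then shift every letter 11 places backward in the alphabet (wrapping around).
"impulse" → "eimpuls" → "txbejah".

txbejah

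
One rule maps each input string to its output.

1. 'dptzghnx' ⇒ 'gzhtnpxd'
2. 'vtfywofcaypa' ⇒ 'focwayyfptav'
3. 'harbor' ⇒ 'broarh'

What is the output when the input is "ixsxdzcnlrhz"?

What's happening: swap the front and back halves of the string, then take characters alternately from the front and the back (1st, last, 2nd, 2nd-last, ...).
Applying both steps to "ixsxdzcnlrhz": "cnlrhzixsxdz", then "czndlxrshxzi".

czndlxrshxzi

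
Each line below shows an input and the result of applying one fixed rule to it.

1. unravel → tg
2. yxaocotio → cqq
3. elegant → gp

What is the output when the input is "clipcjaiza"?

klb

What's happening: shift every letter 2 places forward in the alphabet (wrapping around), then keep one character in every 3, starting at position 3 (positions 3rd, 6th, 9th, ...).
On "clipcjaiza": the first step gives "enkrelckbc", and the second then gives "klb".
(Check on "unravel": → "wptcxgn" → "tg" ✓)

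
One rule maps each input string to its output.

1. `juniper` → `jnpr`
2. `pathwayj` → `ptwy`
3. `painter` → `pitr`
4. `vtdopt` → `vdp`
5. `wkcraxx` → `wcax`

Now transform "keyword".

The transformation: keep every other character starting from the first (positions 1st, 3rd, 5th, ...).
So "keyword" becomes "kyod".

kyod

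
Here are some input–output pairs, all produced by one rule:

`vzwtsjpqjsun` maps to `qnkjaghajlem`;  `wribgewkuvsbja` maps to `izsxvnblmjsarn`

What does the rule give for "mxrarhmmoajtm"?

The rule is to move the first character to the end, then shift every letter 9 places backward in the alphabet (wrapping around).
On "mxrarhmmoajtm": the first step gives "xrarhmmoajtmm", and the second then gives "oiriyddfrakdd".

oiriyddfrakdd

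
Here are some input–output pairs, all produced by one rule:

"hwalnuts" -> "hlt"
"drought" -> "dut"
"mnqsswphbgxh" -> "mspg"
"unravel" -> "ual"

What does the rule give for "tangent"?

tgt

The pattern: keep one character in every 3, starting at position 1 (positions 1st, 4th, 7th, ...).
Applying that to "tangent" gives "tgt".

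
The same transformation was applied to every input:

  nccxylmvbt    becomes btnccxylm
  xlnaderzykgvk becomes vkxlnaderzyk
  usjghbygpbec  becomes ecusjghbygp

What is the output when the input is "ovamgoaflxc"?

Rule — move the last 2 characters to the front (rotate right by 2), then delete the last character.
Working it through for "ovamgoaflxc": intermediate "xcovamgoafl", final "xcovamgoaf".

xcovamgoaf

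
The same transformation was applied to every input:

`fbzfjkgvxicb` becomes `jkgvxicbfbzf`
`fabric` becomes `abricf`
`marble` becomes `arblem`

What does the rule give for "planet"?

lanetp

The pattern: move the last 2 characters to the front (rotate right by 2), then swap the front and back halves of the string.
Starting from "planet": after the first operation, "etplan"; after the second, "lanetp".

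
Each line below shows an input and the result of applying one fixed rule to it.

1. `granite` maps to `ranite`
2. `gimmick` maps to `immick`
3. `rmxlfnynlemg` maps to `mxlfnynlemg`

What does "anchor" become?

The pattern: delete the first character.
On "anchor" that produces "nchor".

nchor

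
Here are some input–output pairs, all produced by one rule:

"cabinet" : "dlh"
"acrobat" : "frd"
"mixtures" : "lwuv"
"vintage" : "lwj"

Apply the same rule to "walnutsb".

In each case the input is transformed by: shift every letter 3 places forward in the alphabet (wrapping around), then keep every other character starting from the second (positions 2nd, 4th, 6th, ...).
Working it through for "walnutsb": intermediate "zdoqxwve", final "dqwe".

dqwe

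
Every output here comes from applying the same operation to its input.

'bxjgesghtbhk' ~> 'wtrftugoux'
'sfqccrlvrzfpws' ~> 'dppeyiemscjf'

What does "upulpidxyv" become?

hycvqkli

Each output is the input with this applied: delete the first 2 characters, then shift every letter 13 places forward in the alphabet (wrapping around) — i.e. ROT13.
"upulpidxyv" → "ulpidxyv" → "hycvqkli".
(Check on "sfqccrlvrzfpws": → "qccrlvrzfpws" → "dppeyiemscjf" ✓)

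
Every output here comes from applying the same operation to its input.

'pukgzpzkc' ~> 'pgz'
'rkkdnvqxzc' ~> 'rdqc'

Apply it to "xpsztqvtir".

xzvr

The pattern: keep one character in every 3, starting at position 1 (positions 1st, 4th, 7th, ...).
On "xpsztqvtir" that produces "xzvr".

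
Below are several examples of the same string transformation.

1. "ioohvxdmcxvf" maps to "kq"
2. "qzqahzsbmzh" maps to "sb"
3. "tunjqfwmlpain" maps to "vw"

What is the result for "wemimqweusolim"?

yg

Looking at the pairs, the operation is to shift every letter 2 places forward in the alphabet (wrapping around), then keep only the first 2 characters.
"wemimqweusolim" → "yg".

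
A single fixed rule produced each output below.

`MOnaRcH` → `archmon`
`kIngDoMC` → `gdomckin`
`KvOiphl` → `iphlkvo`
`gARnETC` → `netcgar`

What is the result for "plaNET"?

netpla

The rule is to move the first 3 characters to the end (rotate left by 3), then convert every letter to lowercase.
For "plaNET", step one produces "NETpla"; step two turns that into "netpla".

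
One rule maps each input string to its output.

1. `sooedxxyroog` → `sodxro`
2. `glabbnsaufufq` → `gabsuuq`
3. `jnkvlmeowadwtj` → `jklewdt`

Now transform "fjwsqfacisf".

fwqaif

What's happening: keep every other character starting from the first (positions 1st, 3rd, 5th, ...).
On "fjwsqfacisf" that produces "fwqaif".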